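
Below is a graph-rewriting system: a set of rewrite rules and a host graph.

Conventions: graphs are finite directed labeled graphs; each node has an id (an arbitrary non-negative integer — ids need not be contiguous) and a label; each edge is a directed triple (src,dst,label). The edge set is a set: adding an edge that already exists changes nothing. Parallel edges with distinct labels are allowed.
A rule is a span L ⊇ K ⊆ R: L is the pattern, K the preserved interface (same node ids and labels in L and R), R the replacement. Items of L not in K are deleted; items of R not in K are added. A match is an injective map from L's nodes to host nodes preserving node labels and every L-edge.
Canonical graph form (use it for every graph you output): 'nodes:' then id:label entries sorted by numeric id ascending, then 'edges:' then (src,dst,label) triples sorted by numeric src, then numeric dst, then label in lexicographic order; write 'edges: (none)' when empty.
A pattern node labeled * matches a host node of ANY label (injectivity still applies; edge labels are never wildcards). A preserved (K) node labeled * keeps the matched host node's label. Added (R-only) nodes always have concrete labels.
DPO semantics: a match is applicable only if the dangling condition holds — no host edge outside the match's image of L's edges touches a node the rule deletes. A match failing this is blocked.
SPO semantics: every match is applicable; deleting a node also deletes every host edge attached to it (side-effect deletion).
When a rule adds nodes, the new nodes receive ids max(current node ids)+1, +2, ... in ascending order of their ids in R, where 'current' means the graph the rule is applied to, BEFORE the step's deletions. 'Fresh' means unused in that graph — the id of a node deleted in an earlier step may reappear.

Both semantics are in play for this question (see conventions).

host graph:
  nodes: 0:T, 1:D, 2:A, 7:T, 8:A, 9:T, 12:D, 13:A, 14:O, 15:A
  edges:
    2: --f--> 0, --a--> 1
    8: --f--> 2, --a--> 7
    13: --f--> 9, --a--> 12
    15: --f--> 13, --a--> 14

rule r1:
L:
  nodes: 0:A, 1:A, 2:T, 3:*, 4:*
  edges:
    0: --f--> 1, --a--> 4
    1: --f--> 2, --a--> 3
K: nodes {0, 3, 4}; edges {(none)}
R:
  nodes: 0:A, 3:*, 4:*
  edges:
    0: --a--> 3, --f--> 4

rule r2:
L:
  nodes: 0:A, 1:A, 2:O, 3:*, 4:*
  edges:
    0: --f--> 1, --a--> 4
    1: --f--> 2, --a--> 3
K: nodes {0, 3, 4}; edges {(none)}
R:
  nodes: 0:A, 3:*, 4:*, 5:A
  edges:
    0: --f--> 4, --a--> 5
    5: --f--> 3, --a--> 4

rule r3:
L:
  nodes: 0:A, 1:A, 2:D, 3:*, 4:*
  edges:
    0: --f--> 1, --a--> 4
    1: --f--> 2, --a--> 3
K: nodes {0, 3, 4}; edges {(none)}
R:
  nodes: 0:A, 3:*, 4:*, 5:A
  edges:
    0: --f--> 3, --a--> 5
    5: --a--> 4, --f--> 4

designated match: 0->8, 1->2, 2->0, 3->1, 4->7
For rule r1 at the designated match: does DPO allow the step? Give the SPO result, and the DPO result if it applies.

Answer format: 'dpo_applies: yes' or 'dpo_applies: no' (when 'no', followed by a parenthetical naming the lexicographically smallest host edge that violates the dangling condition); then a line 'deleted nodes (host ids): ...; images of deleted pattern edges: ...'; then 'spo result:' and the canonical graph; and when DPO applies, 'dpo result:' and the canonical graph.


dpo_applies: yes
deleted nodes (host ids): 0, 2; images of deleted pattern edges: (2,0,f); (2,1,a); (8,2,f); (8,7,a)
spo result:
nodes: 1:D, 7:T, 8:A, 9:T, 12:D, 13:A, 14:O, 15:A
edges: (8,1,a); (8,7,f); (13,9,f); (13,12,a); (15,13,f); (15,14,a)
dpo result:
nodes: 1:D, 7:T, 8:A, 9:T, 12:D, 13:A, 14:O, 15:A
edges: (8,1,a); (8,7,f); (13,9,f); (13,12,a); (15,13,f); (15,14,a)


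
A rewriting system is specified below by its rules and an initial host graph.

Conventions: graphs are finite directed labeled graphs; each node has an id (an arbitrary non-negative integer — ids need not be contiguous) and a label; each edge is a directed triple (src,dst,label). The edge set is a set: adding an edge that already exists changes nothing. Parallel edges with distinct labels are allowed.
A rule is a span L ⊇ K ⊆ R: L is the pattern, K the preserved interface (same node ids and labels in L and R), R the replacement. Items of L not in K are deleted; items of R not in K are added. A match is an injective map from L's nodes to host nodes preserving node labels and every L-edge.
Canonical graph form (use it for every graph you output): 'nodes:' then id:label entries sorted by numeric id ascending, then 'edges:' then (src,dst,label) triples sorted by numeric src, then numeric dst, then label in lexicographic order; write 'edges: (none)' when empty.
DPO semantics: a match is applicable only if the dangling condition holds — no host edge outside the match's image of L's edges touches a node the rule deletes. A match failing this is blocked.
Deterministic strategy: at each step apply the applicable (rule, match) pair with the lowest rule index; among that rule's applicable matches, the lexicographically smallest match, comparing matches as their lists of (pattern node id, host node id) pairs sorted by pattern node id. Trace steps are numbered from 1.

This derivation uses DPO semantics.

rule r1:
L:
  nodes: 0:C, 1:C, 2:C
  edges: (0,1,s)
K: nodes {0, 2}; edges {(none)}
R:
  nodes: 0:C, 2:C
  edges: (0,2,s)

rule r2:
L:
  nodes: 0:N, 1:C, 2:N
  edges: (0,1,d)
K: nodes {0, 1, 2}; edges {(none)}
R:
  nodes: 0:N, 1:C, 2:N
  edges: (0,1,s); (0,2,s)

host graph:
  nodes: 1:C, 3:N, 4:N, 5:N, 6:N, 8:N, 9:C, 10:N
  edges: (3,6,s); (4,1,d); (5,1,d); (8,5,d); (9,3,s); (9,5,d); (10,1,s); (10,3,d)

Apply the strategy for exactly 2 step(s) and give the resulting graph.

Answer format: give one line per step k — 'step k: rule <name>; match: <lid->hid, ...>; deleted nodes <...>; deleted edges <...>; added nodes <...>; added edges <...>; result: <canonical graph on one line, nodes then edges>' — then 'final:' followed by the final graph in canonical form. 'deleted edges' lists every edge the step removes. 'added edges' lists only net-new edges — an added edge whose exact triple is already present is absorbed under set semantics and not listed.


step 1: rule r2; match: 0->4, 1->1, 2->3; deleted nodes (none); deleted edges (4,1,d); added nodes (none); added edges (4,1,s); (4,3,s); result: nodes: 1:C, 3:N, 4:N, 5:N, 6:N, 8:N, 9:C, 10:N edges: (3,6,s); (4,1,s); (4,3,s); (5,1,d); (8,5,d); (9,3,s); (9,5,d); (10,1,s); (10,3,d)
step 2: rule r2; match: 0->5, 1->1, 2->3; deleted nodes (none); deleted edges (5,1,d); added nodes (none); added edges (5,1,s); (5,3,s); result: nodes: 1:C, 3:N, 4:N, 5:N, 6:N, 8:N, 9:C, 10:N edges: (3,6,s); (4,1,s); (4,3,s); (5,1,s); (5,3,s); (8,5,d); (9,3,s); (9,5,d); (10,1,s); (10,3,d)
final:
nodes: 1:C, 3:N, 4:N, 5:N, 6:N, 8:N, 9:C, 10:N
edges: (3,6,s); (4,1,s); (4,3,s); (5,1,s); (5,3,s); (8,5,d); (9,3,s); (9,5,d); (10,1,s); (10,3,d)


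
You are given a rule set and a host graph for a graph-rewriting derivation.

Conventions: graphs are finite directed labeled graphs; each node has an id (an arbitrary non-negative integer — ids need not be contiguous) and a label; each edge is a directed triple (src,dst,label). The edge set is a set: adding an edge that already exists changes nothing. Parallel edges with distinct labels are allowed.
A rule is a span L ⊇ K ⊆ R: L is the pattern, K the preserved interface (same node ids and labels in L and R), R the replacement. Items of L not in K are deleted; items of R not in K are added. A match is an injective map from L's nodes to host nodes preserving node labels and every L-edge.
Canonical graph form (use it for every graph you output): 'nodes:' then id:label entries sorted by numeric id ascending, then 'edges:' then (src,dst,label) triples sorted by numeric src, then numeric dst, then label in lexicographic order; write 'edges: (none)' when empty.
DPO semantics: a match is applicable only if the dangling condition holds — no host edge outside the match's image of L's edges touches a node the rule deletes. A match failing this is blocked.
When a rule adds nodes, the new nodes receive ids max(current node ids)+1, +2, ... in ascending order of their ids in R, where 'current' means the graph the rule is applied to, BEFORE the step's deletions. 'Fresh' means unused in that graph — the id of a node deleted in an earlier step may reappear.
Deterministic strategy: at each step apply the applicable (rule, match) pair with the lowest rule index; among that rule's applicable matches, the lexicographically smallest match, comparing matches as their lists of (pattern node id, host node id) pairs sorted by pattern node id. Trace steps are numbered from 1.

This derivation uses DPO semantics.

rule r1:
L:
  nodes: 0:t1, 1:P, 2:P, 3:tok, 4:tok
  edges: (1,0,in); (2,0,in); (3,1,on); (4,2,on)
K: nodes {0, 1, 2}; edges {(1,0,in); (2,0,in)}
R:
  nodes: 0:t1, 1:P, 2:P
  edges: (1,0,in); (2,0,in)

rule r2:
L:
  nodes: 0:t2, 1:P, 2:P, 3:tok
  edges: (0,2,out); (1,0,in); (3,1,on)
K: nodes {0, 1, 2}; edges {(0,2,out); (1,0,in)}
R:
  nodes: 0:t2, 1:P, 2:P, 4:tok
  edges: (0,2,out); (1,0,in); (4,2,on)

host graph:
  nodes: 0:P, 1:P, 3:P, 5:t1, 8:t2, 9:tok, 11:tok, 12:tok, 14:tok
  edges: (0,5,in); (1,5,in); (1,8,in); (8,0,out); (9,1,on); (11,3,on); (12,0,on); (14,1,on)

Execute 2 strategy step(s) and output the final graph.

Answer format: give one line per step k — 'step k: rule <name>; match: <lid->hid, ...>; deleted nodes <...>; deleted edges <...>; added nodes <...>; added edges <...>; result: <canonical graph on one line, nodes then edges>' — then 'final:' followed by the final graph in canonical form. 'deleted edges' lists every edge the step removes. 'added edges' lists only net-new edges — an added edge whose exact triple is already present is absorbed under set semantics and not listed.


step 1: rule r1; match: 0->5, 1->0, 2->1, 3->12, 4->9; deleted nodes 9, 12; deleted edges (9,1,on); (12,0,on); added nodes (none); added edges (none); result: nodes: 0:P, 1:P, 3:P, 5:t1, 8:t2, 11:tok, 14:tok edges: (0,5,in); (1,5,in); (1,8,in); (8,0,out); (11,3,on); (14,1,on)
step 2: rule r2; match: 0->8, 1->1, 2->0, 3->14; deleted nodes 14; deleted edges (14,1,on); added nodes 15; added edges (15,0,on); result: nodes: 0:P, 1:P, 3:P, 5:t1, 8:t2, 11:tok, 15:tok edges: (0,5,in); (1,5,in); (1,8,in); (8,0,out); (11,3,on); (15,0,on)
final:
nodes: 0:P, 1:P, 3:P, 5:t1, 8:t2, 11:tok, 15:tok
edges: (0,5,in); (1,5,in); (1,8,in); (8,0,out); (11,3,on); (15,0,on)


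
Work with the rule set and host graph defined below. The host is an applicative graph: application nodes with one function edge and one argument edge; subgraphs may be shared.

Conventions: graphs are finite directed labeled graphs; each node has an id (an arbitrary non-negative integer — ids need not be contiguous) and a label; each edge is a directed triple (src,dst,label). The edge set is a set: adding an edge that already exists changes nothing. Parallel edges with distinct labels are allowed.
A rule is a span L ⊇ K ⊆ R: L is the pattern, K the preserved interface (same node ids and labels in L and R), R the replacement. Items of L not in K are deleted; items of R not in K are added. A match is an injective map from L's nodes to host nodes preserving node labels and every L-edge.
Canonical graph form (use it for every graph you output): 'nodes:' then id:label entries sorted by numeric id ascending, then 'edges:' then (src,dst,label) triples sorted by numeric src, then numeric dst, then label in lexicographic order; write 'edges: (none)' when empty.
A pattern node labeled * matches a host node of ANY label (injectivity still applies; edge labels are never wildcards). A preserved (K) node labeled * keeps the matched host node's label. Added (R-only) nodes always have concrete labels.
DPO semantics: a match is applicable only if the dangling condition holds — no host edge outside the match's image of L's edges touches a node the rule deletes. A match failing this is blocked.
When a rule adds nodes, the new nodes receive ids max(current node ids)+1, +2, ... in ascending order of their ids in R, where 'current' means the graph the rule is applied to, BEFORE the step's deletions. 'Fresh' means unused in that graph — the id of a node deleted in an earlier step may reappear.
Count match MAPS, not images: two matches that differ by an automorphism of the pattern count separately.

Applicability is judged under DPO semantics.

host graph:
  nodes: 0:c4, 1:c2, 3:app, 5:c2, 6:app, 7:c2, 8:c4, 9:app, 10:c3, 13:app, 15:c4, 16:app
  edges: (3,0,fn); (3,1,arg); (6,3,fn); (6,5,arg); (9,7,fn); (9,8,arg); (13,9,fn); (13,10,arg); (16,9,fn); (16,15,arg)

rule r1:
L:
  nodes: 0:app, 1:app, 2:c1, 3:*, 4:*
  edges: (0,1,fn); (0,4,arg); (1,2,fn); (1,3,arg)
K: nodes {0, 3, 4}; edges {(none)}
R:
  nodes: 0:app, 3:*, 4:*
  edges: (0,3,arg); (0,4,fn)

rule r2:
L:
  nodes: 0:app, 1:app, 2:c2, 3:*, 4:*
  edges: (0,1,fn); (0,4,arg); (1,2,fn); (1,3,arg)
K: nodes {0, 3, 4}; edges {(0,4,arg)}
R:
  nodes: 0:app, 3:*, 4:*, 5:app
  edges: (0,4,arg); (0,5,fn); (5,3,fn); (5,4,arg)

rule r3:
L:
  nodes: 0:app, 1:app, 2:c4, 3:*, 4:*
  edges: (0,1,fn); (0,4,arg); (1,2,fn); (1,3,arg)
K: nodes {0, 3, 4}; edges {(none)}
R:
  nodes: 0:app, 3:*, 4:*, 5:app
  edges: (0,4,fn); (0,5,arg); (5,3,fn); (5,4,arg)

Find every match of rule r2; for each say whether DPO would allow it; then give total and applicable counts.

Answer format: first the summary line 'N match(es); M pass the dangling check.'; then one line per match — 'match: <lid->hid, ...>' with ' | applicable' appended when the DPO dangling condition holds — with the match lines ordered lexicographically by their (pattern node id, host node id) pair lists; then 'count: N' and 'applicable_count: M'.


2 match(es); 0 pass the dangling check.
match: 0->13, 1->9, 2->7, 3->8, 4->10
match: 0->16, 1->9, 2->7, 3->8, 4->15
count: 2
applicable_count: 0


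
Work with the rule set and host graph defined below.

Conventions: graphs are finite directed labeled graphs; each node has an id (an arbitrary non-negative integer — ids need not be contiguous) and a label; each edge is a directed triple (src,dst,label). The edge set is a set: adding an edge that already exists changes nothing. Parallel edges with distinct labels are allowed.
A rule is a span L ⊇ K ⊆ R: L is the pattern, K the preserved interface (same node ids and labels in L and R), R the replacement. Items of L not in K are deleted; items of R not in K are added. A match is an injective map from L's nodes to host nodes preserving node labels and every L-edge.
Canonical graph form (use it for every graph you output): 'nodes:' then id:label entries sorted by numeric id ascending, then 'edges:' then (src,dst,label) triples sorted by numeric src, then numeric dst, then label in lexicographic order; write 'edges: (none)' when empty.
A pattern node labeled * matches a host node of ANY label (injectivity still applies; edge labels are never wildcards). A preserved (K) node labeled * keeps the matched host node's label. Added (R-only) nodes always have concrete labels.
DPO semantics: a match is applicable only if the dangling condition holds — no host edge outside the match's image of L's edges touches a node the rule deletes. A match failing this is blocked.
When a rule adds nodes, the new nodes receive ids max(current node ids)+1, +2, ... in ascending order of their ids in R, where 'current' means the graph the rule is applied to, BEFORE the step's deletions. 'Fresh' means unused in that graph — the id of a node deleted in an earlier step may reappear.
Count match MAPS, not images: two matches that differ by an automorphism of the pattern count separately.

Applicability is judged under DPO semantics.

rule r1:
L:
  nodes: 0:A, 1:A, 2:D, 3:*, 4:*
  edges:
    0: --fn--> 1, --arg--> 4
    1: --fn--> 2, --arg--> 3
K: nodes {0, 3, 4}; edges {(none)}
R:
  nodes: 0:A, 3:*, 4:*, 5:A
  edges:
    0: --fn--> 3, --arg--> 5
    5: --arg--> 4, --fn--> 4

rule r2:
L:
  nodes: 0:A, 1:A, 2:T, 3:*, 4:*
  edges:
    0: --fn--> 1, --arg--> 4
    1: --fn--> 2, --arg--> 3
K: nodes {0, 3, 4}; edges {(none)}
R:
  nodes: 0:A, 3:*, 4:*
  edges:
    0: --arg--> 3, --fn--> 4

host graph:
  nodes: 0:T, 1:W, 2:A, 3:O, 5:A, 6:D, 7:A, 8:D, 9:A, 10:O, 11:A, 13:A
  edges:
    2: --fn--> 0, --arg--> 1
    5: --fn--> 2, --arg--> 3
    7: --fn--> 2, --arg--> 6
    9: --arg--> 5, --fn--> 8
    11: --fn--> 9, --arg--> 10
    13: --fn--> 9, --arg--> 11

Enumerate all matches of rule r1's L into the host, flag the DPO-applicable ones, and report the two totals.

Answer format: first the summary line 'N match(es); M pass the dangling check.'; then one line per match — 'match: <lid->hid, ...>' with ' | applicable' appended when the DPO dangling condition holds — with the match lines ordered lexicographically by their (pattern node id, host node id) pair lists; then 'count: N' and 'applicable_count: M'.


2 match(es); 0 pass the dangling check.
match: 0->11, 1->9, 2->8, 3->5, 4->10
match: 0->13, 1->9, 2->8, 3->5, 4->11
count: 2
applicable_count: 0


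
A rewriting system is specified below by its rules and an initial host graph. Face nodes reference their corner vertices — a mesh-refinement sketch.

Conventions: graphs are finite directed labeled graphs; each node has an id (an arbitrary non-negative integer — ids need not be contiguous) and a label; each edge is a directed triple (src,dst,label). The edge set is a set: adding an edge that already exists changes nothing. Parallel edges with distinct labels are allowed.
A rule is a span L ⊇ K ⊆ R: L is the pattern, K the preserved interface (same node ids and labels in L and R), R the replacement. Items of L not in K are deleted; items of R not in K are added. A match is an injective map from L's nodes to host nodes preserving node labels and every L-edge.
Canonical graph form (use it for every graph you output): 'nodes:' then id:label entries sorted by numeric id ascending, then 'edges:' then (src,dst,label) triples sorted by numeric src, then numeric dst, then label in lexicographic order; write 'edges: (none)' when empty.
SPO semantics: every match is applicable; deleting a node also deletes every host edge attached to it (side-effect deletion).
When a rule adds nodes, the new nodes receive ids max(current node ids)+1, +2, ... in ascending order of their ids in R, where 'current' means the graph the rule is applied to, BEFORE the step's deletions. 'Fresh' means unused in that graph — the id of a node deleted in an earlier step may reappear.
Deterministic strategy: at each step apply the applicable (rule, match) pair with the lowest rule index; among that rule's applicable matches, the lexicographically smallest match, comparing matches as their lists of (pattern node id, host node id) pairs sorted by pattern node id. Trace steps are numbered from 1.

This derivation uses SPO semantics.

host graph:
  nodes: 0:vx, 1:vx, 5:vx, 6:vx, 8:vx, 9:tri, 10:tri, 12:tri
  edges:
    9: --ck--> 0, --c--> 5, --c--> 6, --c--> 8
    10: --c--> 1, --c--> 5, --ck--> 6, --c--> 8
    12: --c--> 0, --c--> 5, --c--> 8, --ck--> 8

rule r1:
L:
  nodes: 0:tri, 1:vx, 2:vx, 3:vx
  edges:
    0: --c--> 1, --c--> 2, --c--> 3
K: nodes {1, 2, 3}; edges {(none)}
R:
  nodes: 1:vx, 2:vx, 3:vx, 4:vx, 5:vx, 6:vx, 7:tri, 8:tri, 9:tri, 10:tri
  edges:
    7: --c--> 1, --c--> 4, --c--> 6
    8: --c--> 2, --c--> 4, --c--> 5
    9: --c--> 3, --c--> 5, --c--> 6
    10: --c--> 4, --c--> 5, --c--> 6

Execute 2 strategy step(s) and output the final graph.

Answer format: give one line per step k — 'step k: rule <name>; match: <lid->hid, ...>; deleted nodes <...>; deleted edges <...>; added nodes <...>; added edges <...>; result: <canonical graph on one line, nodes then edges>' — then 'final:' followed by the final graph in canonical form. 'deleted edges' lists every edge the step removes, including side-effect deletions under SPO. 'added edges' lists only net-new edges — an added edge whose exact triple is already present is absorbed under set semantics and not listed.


step 1: rule r1; match: 0->9, 1->5, 2->6, 3->8; deleted nodes 9; deleted edges (9,0,ck); (9,5,c); (9,6,c); (9,8,c); added nodes 13, 14, 15, 16, 17, 18, 19; added edges (16,5,c); (16,13,c); (16,15,c); (17,6,c); (17,13,c); (17,14,c); (18,8,c); (18,14,c); (18,15,c); (19,13,c); (19,14,c); (19,15,c); result: nodes: 0:vx, 1:vx, 5:vx, 6:vx, 8:vx, 10:tri, 12:tri, 13:vx, 14:vx, 15:vx, 16:tri, 17:tri, 18:tri, 19:tri edges: (10,1,c); (10,5,c); (10,6,ck); (10,8,c); (12,0,c); (12,5,c); (12,8,c); (12,8,ck); (16,5,c); (16,13,c); (16,15,c); (17,6,c); (17,13,c); (17,14,c); (18,8,c); (18,14,c); (18,15,c); (19,13,c); (19,14,c); (19,15,c)
step 2: rule r1; match: 0->10, 1->1, 2->5, 3->8; deleted nodes 10; deleted edges (10,1,c); (10,5,c); (10,6,ck); (10,8,c); added nodes 20, 21, 22, 23, 24, 25, 26; added edges (23,1,c); (23,20,c); (23,22,c); (24,5,c); (24,20,c); (24,21,c); (25,8,c); (25,21,c); (25,22,c); (26,20,c); (26,21,c); (26,22,c); result: nodes: 0:vx, 1:vx, 5:vx, 6:vx, 8:vx, 12:tri, 13:vx, 14:vx, 15:vx, 16:tri, 17:tri, 18:tri, 19:tri, 20:vx, 21:vx, 22:vx, 23:tri, 24:tri, 25:tri, 26:tri edges: (12,0,c); (12,5,c); (12,8,c); (12,8,ck); (16,5,c); (16,13,c); (16,15,c); (17,6,c); (17,13,c); (17,14,c); (18,8,c); (18,14,c); (18,15,c); (19,13,c); (19,14,c); (19,15,c); (23,1,c); (23,20,c); (23,22,c); (24,5,c); (24,20,c); (24,21,c); (25,8,c); (25,21,c); (25,22,c); (26,20,c); (26,21,c); (26,22,c)
final:
nodes: 0:vx, 1:vx, 5:vx, 6:vx, 8:vx, 12:tri, 13:vx, 14:vx, 15:vx, 16:tri, 17:tri, 18:tri, 19:tri, 20:vx, 21:vx, 22:vx, 23:tri, 24:tri, 25:tri, 26:tri
edges: (12,0,c); (12,5,c); (12,8,c); (12,8,ck); (16,5,c); (16,13,c); (16,15,c); (17,6,c); (17,13,c); (17,14,c); (18,8,c); (18,14,c); (18,15,c); (19,13,c); (19,14,c); (19,15,c); (23,1,c); (23,20,c); (23,22,c); (24,5,c); (24,20,c); (24,21,c); (25,8,c); (25,21,c); (25,22,c); (26,20,c); (26,21,c); (26,22,c)


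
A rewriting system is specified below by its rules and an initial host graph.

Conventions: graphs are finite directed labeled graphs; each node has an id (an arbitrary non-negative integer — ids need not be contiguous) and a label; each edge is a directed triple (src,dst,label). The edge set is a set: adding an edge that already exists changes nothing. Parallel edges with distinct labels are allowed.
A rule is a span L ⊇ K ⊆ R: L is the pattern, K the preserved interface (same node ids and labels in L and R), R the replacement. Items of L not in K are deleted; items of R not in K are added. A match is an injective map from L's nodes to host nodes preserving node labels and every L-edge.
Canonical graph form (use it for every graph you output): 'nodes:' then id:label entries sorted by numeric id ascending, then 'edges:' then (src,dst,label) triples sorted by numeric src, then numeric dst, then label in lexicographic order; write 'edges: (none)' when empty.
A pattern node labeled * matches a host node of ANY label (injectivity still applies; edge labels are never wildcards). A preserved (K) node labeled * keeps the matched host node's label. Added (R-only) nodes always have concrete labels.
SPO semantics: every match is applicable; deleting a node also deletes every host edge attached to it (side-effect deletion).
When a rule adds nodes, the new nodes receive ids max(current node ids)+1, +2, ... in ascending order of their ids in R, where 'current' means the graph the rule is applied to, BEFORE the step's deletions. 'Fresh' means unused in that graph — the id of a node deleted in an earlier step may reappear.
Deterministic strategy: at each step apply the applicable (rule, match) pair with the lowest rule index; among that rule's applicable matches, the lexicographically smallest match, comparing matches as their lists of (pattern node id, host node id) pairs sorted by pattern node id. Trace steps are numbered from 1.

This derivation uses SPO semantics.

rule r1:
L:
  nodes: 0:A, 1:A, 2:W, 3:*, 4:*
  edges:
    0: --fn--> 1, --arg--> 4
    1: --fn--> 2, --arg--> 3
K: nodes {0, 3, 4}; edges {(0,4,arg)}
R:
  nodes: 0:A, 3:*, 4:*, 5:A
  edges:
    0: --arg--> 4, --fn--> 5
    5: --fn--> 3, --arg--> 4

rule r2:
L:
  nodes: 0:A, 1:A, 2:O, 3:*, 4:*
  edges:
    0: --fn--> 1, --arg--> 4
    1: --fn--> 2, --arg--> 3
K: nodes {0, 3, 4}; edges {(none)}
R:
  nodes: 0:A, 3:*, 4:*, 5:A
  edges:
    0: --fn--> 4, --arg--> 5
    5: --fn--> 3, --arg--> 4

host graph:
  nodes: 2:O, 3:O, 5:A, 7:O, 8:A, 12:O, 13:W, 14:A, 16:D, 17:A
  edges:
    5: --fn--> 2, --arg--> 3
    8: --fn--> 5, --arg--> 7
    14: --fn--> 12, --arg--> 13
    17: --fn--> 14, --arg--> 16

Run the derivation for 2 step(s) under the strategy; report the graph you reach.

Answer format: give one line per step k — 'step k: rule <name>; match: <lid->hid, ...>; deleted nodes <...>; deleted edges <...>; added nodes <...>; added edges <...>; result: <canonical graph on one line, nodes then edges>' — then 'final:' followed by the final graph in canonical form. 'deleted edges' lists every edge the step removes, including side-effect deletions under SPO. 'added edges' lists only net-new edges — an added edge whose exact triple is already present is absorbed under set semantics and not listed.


step 1: rule r2; match: 0->8, 1->5, 2->2, 3->3, 4->7; deleted nodes 2, 5; deleted edges (5,2,fn); (5,3,arg); (8,5,fn); (8,7,arg); added nodes 18; added edges (8,7,fn); (8,18,arg); (18,3,fn); (18,7,arg); result: nodes: 3:O, 7:O, 8:A, 12:O, 13:W, 14:A, 16:D, 17:A, 18:A edges: (8,7,fn); (8,18,arg); (14,12,fn); (14,13,arg); (17,14,fn); (17,16,arg); (18,3,fn); (18,7,arg)
step 2: rule r2; match: 0->17, 1->14, 2->12, 3->13, 4->16; deleted nodes 12, 14; deleted edges (14,12,fn); (14,13,arg); (17,14,fn); (17,16,arg); added nodes 19; added edges (17,16,fn); (17,19,arg); (19,13,fn); (19,16,arg); result: nodes: 3:O, 7:O, 8:A, 13:W, 16:D, 17:A, 18:A, 19:A edges: (8,7,fn); (8,18,arg); (17,16,fn); (17,19,arg); (18,3,fn); (18,7,arg); (19,13,fn); (19,16,arg)
final:
nodes: 3:O, 7:O, 8:A, 13:W, 16:D, 17:A, 18:A, 19:A
edges: (8,7,fn); (8,18,arg); (17,16,fn); (17,19,arg); (18,3,fn); (18,7,arg); (19,13,fn); (19,16,arg)


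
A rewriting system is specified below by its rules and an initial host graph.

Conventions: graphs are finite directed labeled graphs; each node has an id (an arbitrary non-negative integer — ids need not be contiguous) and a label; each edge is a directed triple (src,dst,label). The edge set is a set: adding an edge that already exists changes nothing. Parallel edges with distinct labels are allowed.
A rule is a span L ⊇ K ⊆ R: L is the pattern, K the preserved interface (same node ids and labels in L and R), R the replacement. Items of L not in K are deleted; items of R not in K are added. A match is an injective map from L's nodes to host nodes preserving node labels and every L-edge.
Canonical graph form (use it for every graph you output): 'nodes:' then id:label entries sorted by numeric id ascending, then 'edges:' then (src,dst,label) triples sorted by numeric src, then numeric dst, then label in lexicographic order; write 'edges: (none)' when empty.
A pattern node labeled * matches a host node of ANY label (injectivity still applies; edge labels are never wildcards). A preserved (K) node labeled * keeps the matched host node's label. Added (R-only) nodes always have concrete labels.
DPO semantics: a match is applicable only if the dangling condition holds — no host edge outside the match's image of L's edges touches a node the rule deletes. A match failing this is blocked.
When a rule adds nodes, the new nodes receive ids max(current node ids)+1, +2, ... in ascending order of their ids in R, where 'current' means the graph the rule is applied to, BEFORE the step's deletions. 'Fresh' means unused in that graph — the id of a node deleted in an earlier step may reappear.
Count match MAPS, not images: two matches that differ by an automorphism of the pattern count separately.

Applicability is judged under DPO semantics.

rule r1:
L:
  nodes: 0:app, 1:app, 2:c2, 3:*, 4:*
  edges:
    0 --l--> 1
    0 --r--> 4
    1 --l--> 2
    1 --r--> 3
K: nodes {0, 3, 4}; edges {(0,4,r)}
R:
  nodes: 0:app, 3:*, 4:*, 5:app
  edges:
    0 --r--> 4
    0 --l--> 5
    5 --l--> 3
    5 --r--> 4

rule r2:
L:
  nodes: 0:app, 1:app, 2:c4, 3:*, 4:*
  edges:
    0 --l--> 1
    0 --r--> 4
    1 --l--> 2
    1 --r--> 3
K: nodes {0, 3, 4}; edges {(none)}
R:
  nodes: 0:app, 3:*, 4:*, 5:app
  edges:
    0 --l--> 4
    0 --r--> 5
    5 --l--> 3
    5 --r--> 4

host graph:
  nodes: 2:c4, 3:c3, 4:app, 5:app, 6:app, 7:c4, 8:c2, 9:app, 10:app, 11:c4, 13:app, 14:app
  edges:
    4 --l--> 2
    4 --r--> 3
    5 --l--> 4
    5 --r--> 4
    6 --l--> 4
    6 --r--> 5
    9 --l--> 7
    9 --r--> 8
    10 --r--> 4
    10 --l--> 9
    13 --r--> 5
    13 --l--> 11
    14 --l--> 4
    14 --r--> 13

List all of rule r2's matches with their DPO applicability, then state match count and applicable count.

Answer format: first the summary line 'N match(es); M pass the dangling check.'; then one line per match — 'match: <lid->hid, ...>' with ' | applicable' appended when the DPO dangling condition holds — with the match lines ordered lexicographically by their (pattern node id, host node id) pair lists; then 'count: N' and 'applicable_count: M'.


3 match(es); 1 pass the dangling check.
match: 0->6, 1->4, 2->2, 3->3, 4->5
match: 0->10, 1->9, 2->7, 3->8, 4->4 | applicable
match: 0->14, 1->4, 2->2, 3->3, 4->13
count: 3
applicable_count: 1


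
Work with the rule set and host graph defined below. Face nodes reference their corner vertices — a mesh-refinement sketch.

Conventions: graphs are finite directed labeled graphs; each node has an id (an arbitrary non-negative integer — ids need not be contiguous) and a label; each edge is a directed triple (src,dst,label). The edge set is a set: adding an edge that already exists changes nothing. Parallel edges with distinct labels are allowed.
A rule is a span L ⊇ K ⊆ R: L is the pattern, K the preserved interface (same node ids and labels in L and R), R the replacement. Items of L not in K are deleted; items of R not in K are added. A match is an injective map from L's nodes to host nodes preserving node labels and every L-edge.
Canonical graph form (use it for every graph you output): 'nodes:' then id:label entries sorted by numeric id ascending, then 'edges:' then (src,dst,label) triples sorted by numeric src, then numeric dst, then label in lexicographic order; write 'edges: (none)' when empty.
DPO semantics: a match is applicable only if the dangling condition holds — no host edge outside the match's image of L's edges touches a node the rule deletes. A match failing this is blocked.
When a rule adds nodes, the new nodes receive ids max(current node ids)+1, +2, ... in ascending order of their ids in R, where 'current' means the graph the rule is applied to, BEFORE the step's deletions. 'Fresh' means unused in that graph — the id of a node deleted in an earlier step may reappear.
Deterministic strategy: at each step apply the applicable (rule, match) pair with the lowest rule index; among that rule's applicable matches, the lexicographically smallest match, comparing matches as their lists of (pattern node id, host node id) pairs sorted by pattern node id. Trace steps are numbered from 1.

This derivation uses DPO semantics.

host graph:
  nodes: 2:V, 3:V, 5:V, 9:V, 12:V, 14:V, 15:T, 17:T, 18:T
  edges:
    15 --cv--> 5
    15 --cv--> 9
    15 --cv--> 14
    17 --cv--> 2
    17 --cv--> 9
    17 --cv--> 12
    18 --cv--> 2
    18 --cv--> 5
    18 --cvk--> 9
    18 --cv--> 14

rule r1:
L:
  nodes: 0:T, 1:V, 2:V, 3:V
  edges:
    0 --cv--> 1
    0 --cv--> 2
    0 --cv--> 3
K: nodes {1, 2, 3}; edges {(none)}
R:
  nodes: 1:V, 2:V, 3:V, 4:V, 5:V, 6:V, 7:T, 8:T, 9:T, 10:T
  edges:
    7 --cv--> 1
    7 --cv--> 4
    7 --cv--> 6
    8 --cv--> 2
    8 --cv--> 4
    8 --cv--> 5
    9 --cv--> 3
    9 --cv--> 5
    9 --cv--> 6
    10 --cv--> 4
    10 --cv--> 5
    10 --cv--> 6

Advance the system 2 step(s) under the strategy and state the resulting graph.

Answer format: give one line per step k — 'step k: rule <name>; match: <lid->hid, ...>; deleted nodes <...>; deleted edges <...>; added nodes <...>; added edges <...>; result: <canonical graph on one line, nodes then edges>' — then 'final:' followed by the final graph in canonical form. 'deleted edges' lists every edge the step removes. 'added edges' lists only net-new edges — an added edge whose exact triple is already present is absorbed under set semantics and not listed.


step 1: rule r1; match: 0->15, 1->5, 2->9, 3->14; deleted nodes 15; deleted edges (15,5,cv); (15,9,cv); (15,14,cv); added nodes 19, 20, 21, 22, 23, 24, 25; added edges (22,5,cv); (22,19,cv); (22,21,cv); (23,9,cv); (23,19,cv); (23,20,cv); (24,14,cv); (24,20,cv); (24,21,cv); (25,19,cv); (25,20,cv); (25,21,cv); result: nodes: 2:V, 3:V, 5:V, 9:V, 12:V, 14:V, 17:T, 18:T, 19:V, 20:V, 21:V, 22:T, 23:T, 24:T, 25:T edges: (17,2,cv); (17,9,cv); (17,12,cv); (18,2,cv); (18,5,cv); (18,9,cvk); (18,14,cv); (22,5,cv); (22,19,cv); (22,21,cv); (23,9,cv); (23,19,cv); (23,20,cv); (24,14,cv); (24,20,cv); (24,21,cv); (25,19,cv); (25,20,cv); (25,21,cv)
step 2: rule r1; match: 0->17, 1->2, 2->9, 3->12; deleted nodes 17; deleted edges (17,2,cv); (17,9,cv); (17,12,cv); added nodes 26, 27, 28, 29, 30, 31, 32; added edges (29,2,cv); (29,26,cv); (29,28,cv); (30,9,cv); (30,26,cv); (30,27,cv); (31,12,cv); (31,27,cv); (31,28,cv); (32,26,cv); (32,27,cv); (32,28,cv); result: nodes: 2:V, 3:V, 5:V, 9:V, 12:V, 14:V, 18:T, 19:V, 20:V, 21:V, 22:T, 23:T, 24:T, 25:T, 26:V, 27:V, 28:V, 29:T, 30:T, 31:T, 32:T edges: (18,2,cv); (18,5,cv); (18,9,cvk); (18,14,cv); (22,5,cv); (22,19,cv); (22,21,cv); (23,9,cv); (23,19,cv); (23,20,cv); (24,14,cv); (24,20,cv); (24,21,cv); (25,19,cv); (25,20,cv); (25,21,cv); (29,2,cv); (29,26,cv); (29,28,cv); (30,9,cv); (30,26,cv); (30,27,cv); (31,12,cv); (31,27,cv); (31,28,cv); (32,26,cv); (32,27,cv); (32,28,cv)
final:
nodes: 2:V, 3:V, 5:V, 9:V, 12:V, 14:V, 18:T, 19:V, 20:V, 21:V, 22:T, 23:T, 24:T, 25:T, 26:V, 27:V, 28:V, 29:T, 30:T, 31:T, 32:T
edges: (18,2,cv); (18,5,cv); (18,9,cvk); (18,14,cv); (22,5,cv); (22,19,cv); (22,21,cv); (23,9,cv); (23,19,cv); (23,20,cv); (24,14,cv); (24,20,cv); (24,21,cv); (25,19,cv); (25,20,cv); (25,21,cv); (29,2,cv); (29,26,cv); (29,28,cv); (30,9,cv); (30,26,cv); (30,27,cv); (31,12,cv); (31,27,cv); (31,28,cv); (32,26,cv); (32,27,cv); (32,28,cv)


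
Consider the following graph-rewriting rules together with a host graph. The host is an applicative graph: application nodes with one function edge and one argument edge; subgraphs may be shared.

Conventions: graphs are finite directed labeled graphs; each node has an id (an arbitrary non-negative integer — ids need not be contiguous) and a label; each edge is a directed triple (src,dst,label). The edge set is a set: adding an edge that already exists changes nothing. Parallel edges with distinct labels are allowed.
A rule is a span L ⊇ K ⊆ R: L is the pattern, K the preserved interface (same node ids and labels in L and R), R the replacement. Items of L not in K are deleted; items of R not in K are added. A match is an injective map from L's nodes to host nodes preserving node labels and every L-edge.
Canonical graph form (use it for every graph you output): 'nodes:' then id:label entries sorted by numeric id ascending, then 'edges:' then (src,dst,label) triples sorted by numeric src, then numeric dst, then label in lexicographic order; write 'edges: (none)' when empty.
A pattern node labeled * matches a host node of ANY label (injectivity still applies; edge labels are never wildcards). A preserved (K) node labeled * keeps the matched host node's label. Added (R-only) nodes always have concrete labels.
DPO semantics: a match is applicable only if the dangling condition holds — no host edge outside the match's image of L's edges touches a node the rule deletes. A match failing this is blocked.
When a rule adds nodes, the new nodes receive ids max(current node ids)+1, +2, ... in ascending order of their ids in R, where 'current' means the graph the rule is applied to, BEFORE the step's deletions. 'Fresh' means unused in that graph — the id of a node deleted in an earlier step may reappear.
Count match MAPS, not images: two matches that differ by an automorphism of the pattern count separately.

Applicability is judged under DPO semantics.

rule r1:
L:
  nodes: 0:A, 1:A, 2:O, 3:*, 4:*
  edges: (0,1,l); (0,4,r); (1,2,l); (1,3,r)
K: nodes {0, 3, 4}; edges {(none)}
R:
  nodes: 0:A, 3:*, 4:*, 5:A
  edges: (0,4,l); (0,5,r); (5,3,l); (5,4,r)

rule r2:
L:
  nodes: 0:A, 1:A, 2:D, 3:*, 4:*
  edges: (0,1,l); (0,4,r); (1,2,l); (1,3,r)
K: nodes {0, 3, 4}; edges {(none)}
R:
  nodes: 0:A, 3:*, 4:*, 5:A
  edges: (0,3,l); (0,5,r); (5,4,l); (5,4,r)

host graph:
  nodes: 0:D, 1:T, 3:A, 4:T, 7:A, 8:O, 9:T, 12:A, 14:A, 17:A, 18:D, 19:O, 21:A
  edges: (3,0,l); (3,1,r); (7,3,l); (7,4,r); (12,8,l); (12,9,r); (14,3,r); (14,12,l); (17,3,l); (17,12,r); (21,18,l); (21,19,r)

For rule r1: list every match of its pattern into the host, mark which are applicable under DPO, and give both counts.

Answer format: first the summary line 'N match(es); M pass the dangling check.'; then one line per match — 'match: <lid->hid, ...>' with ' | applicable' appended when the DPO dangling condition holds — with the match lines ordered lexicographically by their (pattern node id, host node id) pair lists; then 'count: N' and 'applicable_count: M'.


1 match(es); 0 pass the dangling check.
match: 0->14, 1->12, 2->8, 3->9, 4->3
count: 1
applicable_count: 0


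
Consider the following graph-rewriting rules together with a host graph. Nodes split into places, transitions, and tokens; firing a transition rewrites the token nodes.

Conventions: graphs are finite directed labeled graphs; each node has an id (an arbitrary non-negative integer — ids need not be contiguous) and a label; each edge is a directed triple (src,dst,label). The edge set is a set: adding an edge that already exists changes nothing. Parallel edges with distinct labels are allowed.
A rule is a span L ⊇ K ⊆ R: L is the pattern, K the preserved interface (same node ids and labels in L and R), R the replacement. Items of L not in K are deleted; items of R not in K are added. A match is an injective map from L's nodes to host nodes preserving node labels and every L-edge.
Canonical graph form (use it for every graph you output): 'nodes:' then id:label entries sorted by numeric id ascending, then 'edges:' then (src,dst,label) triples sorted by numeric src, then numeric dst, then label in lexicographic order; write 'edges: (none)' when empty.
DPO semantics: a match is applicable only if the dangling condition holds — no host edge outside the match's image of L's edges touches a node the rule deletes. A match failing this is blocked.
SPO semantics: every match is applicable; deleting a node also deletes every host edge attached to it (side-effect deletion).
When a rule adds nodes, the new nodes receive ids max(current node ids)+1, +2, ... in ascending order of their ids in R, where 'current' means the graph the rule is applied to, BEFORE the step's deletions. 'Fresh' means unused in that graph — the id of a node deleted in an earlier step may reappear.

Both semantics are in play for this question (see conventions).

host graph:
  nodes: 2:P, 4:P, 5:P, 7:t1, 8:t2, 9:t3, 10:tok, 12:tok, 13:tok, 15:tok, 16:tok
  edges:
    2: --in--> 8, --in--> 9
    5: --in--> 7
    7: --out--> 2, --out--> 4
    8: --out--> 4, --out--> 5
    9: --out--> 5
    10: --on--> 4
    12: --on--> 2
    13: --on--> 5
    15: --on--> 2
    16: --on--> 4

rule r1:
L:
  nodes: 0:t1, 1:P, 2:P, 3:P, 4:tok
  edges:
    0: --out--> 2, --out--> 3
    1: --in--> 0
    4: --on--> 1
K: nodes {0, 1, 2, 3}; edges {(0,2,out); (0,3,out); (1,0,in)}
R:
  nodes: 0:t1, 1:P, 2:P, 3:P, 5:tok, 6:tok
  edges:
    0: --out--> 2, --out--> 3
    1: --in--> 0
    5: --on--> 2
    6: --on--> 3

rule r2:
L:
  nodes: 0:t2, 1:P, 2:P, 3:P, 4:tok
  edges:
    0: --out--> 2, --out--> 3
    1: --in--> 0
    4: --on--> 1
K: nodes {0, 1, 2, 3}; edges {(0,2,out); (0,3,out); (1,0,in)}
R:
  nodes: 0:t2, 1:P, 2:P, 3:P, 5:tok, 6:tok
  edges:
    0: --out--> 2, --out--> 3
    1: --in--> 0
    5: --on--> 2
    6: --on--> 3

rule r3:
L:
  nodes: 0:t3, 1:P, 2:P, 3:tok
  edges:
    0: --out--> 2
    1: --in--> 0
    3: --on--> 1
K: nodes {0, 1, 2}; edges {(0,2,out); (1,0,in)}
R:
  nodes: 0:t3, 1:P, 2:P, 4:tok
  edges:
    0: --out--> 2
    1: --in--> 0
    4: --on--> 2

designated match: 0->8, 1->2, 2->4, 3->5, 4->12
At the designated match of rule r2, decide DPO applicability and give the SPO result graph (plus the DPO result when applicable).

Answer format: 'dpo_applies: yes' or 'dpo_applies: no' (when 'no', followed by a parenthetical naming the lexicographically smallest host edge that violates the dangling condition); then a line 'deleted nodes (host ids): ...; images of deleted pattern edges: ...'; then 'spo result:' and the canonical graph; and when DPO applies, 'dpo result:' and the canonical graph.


dpo_applies: yes
deleted nodes (host ids): 12; images of deleted pattern edges: (12,2,on)
spo result:
nodes: 2:P, 4:P, 5:P, 7:t1, 8:t2, 9:t3, 10:tok, 13:tok, 15:tok, 16:tok, 17:tok, 18:tok
edges: (2,8,in); (2,9,in); (5,7,in); (7,2,out); (7,4,out); (8,4,out); (8,5,out); (9,5,out); (10,4,on); (13,5,on); (15,2,on); (16,4,on); (17,4,on); (18,5,on)
dpo result:
nodes: 2:P, 4:P, 5:P, 7:t1, 8:t2, 9:t3, 10:tok, 13:tok, 15:tok, 16:tok, 17:tok, 18:tok
edges: (2,8,in); (2,9,in); (5,7,in); (7,2,out); (7,4,out); (8,4,out); (8,5,out); (9,5,out); (10,4,on); (13,5,on); (15,2,on); (16,4,on); (17,4,on); (18,5,on)
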